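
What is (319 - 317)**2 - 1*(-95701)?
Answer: 95705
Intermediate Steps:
(319 - 317)**2 - 1*(-95701) = 2**2 + 95701 = 4 + 95701 = 95705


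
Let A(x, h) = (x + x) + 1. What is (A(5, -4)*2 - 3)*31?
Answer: 589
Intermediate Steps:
A(x, h) = 1 + 2*x (A(x, h) = 2*x + 1 = 1 + 2*x)
(A(5, -4)*2 - 3)*31 = ((1 + 2*5)*2 - 3)*31 = ((1 + 10)*2 - 3)*31 = (11*2 - 3)*31 = (22 - 3)*31 = 19*31 = 589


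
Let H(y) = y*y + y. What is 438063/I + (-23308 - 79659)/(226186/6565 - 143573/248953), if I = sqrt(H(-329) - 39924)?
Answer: -168286839412315/55367126513 + 438063*sqrt(16997)/33994 ≈ -1359.4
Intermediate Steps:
H(y) = y + y**2 (H(y) = y**2 + y = y + y**2)
I = 2*sqrt(16997) (I = sqrt(-329*(1 - 329) - 39924) = sqrt(-329*(-328) - 39924) = sqrt(107912 - 39924) = sqrt(67988) = 2*sqrt(16997) ≈ 260.75)
438063/I + (-23308 - 79659)/(226186/6565 - 143573/248953) = 438063/((2*sqrt(16997))) + (-23308 - 79659)/(226186/6565 - 143573/248953) = 438063*(sqrt(16997)/33994) - 102967/(226186*(1/6565) - 143573*1/248953) = 438063*sqrt(16997)/33994 - 102967/(226186/6565 - 143573/248953) = 438063*sqrt(16997)/33994 - 102967/55367126513/1634376445 = 438063*sqrt(16997)/33994 - 102967*1634376445/55367126513 = 438063*sqrt(16997)/33994 - 168286839412315/55367126513 = -168286839412315/55367126513 + 438063*sqrt(16997)/33994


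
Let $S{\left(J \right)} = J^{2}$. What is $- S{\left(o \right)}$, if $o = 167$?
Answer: $-27889$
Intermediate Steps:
$- S{\left(o \right)} = - 167^{2} = \left(-1\right) 27889 = -27889$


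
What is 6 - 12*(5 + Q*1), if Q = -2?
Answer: -30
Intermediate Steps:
6 - 12*(5 + Q*1) = 6 - 12*(5 - 2*1) = 6 - 12*(5 - 2) = 6 - 12*3 = 6 - 36 = -30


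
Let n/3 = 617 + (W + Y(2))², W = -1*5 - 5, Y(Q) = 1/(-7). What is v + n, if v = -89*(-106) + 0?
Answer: 568088/49 ≈ 11594.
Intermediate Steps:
Y(Q) = -⅐
W = -10 (W = -5 - 5 = -10)
v = 9434 (v = 9434 + 0 = 9434)
n = 105822/49 (n = 3*(617 + (-10 - ⅐)²) = 3*(617 + (-71/7)²) = 3*(617 + 5041/49) = 3*(35274/49) = 105822/49 ≈ 2159.6)
v + n = 9434 + 105822/49 = 568088/49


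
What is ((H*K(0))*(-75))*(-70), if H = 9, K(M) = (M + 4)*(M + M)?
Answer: 0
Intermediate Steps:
K(M) = 2*M*(4 + M) (K(M) = (4 + M)*(2*M) = 2*M*(4 + M))
((H*K(0))*(-75))*(-70) = ((9*(2*0*(4 + 0)))*(-75))*(-70) = ((9*(2*0*4))*(-75))*(-70) = ((9*0)*(-75))*(-70) = (0*(-75))*(-70) = 0*(-70) = 0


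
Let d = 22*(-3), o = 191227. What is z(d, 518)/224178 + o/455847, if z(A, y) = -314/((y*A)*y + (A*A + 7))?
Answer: 126499089034663414/301548579585045681 ≈ 0.41950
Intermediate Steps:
d = -66
z(A, y) = -314/(7 + A**2 + A*y**2) (z(A, y) = -314/((A*y)*y + (A**2 + 7)) = -314/(A*y**2 + (7 + A**2)) = -314/(7 + A**2 + A*y**2))
z(d, 518)/224178 + o/455847 = -314/(7 + (-66)**2 - 66*518**2)/224178 + 191227/455847 = -314/(7 + 4356 - 66*268324)*(1/224178) + 191227*(1/455847) = -314/(7 + 4356 - 17709384)*(1/224178) + 191227/455847 = -314/(-17705021)*(1/224178) + 191227/455847 = -314*(-1/17705021)*(1/224178) + 191227/455847 = (314/17705021)*(1/224178) + 191227/455847 = 157/1984538098869 + 191227/455847 = 126499089034663414/301548579585045681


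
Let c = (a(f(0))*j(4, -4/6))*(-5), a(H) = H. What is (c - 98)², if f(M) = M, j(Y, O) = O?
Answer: 9604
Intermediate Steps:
c = 0 (c = (0*(-4/6))*(-5) = (0*(-4*⅙))*(-5) = (0*(-⅔))*(-5) = 0*(-5) = 0)
(c - 98)² = (0 - 98)² = (-98)² = 9604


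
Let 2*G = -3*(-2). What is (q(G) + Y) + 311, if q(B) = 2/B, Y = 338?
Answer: 1949/3 ≈ 649.67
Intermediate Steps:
G = 3 (G = (-3*(-2))/2 = (½)*6 = 3)
(q(G) + Y) + 311 = (2/3 + 338) + 311 = (2*(⅓) + 338) + 311 = (⅔ + 338) + 311 = 1016/3 + 311 = 1949/3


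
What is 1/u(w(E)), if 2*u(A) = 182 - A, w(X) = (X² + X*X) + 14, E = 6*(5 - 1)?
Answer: -1/492 ≈ -0.0020325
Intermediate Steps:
E = 24 (E = 6*4 = 24)
w(X) = 14 + 2*X² (w(X) = (X² + X²) + 14 = 2*X² + 14 = 14 + 2*X²)
u(A) = 91 - A/2 (u(A) = (182 - A)/2 = 91 - A/2)
1/u(w(E)) = 1/(91 - (14 + 2*24²)/2) = 1/(91 - (14 + 2*576)/2) = 1/(91 - (14 + 1152)/2) = 1/(91 - ½*1166) = 1/(91 - 583) = 1/(-492) = -1/492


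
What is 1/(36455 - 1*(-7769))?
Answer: 1/44224 ≈ 2.2612e-5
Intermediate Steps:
1/(36455 - 1*(-7769)) = 1/(36455 + 7769) = 1/44224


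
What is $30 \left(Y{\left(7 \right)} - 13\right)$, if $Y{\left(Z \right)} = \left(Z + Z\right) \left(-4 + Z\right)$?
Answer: $870$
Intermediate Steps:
$Y{\left(Z \right)} = 2 Z \left(-4 + Z\right)$
$30 \left(Y{\left(7 \right)} - 13\right) = 30 \left(2 \cdot 7 \left(-4 + 7\right) - 13\right) = 30 \left(2 \cdot 7 \cdot 3 - 13\right) = 30 \left(42 - 13\right) = 30 \cdot 29 = 870$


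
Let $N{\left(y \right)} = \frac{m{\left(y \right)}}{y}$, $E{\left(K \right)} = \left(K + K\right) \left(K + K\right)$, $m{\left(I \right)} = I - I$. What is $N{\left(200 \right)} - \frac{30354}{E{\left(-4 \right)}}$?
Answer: $- \frac{15177}{32} \approx -474.28$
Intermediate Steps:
$m{\left(I \right)} = 0$
$E{\left(K \right)} = 4 K^{2}$ ($E{\left(K \right)} = 2 K 2 K = 4 K^{2}$)
$N{\left(y \right)} = 0$ ($N{\left(y \right)} = \frac{0}{y} = 0$)
$N{\left(200 \right)} - \frac{30354}{E{\left(-4 \right)}} = 0 - \frac{30354}{4 \left(-4\right)^{2}} = 0 - \frac{30354}{4 \cdot 16} = 0 - \frac{30354}{64} = 0 - 30354 \cdot \frac{1}{64} = 0 - \frac{15177}{32} = - \frac{15177}{32}$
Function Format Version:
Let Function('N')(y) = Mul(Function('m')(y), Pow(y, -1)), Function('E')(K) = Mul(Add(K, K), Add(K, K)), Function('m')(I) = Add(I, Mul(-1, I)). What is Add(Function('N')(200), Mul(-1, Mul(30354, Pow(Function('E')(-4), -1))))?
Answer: Rational(-15177, 32) ≈ -474.28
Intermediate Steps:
Function('m')(I) = 0
Function('E')(K) = Mul(4, Pow(K, 2)) (Function('E')(K) = Mul(Mul(2, K), Mul(2, K)) = Mul(4, Pow(K, 2)))
Function('N')(y) = 0 (Function('N')(y) = Mul(0, Pow(y, -1)) = 0)
Add(Function('N')(200), Mul(-1, Mul(30354, Pow(Function('E')(-4), -1)))) = Add(0, Mul(-1, Mul(30354, Pow(Mul(4, Pow(-4, 2)), -1)))) = Add(0, Mul(-1, Mul(30354, Pow(Mul(4, 16), -1)))) = Add(0, Mul(-1, Mul(30354, Pow(64, -1)))) = Add(0, Mul(-1, Mul(30354, Rational(1, 64)))) = Add(0, Mul(-1, Rational(15177, 32))) = Add(0, Rational(-15177, 32)) = Rational(-15177, 32)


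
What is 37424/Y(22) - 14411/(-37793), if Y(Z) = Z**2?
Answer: 355335039/4572953 ≈ 77.704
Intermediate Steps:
37424/Y(22) - 14411/(-37793) = 37424/(22**2) - 14411/(-37793) = 37424/484 - 14411*(-1/37793) = 37424*(1/484) + 14411/37793 = 9356/121 + 14411/37793 = 355335039/4572953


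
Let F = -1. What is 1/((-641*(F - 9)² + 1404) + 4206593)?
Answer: 1/4143897 ≈ 2.4132e-7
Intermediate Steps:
1/((-641*(F - 9)² + 1404) + 4206593) = 1/((-641*(-1 - 9)² + 1404) + 4206593) = 1/((-641*(-10)² + 1404) + 4206593) = 1/((-641*100 + 1404) + 4206593) = 1/((-64100 + 1404) + 4206593) = 1/(-62696 + 4206593) = 1/4143897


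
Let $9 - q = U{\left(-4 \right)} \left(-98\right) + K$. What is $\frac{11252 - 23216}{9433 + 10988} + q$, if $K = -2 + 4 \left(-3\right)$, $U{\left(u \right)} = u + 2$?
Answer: $- \frac{1181599}{6807} \approx -173.59$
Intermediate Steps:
$U{\left(u \right)} = 2 + u$
$K = -14$ ($K = -2 - 12 = -14$)
$q = -173$ ($q = 9 - \left(\left(2 - 4\right) \left(-98\right) - 14\right) = 9 - \left(\left(-2\right) \left(-98\right) - 14\right) = 9 - \left(196 - 14\right) = 9 - 182 = -173$)
$\frac{11252 - 23216}{9433 + 10988} + q = \frac{11252 - 23216}{9433 + 10988} - 173 = - \frac{11964}{20421} - 173 = \left(-11964\right) \frac{1}{20421} - 173 = - \frac{3988}{6807} - 173 = - \frac{1181599}{6807}$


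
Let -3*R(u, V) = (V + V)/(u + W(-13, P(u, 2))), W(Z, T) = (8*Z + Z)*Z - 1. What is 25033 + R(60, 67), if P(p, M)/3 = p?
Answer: 59328143/2370 ≈ 25033.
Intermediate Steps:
P(p, M) = 3*p
W(Z, T) = -1 + 9*Z² (W(Z, T) = (9*Z)*Z - 1 = 9*Z² - 1 = -1 + 9*Z²)
R(u, V) = -2*V/(3*(1520 + u)) (R(u, V) = -(V + V)/(3*(u + (-1 + 9*(-13)²))) = -2*V/(3*(u + (-1 + 9*169))) = -2*V/(3*(u + (-1 + 1521))) = -2*V/(3*(u + 1520)) = -2*V/(3*(1520 + u)))
25033 + R(60, 67) = 25033 - 2*67/(4560 + 3*60) = 25033 - 2*67/(4560 + 180) = 25033 - 2*67/4740 = 25033 - 2*67*1/4740 = 25033 - 67/2370 = 59328143/2370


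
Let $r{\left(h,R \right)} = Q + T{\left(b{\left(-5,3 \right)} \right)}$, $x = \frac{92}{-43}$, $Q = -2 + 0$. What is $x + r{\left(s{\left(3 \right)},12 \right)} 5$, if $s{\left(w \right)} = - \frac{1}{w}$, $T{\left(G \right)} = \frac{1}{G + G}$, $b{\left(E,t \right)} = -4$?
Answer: $- \frac{4391}{344} \approx -12.765$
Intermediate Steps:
$T{\left(G \right)} = \frac{1}{2 G}$
$Q = -2$
$x = - \frac{92}{43}$ ($x = 92 \left(- \frac{1}{43}\right) = - \frac{92}{43} \approx -2.1395$)
$r{\left(h,R \right)} = - \frac{17}{8}$ ($r{\left(h,R \right)} = -2 + \frac{1}{2 \left(-4\right)} = -2 + \frac{1}{2} \left(- \frac{1}{4}\right) = -2 - \frac{1}{8} = - \frac{17}{8}$)
$x + r{\left(s{\left(3 \right)},12 \right)} 5 = - \frac{92}{43} - \frac{85}{8} = - \frac{4391}{344}$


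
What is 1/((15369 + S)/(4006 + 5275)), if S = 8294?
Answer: 9281/23663 ≈ 0.39222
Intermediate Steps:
1/((15369 + S)/(4006 + 5275)) = 1/((15369 + 8294)/(4006 + 5275)) = 1/(23663/9281) = 9281/23663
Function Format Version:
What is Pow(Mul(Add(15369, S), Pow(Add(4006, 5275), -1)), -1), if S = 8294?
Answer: Rational(9281, 23663) ≈ 0.39222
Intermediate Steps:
Pow(Mul(Add(15369, S), Pow(Add(4006, 5275), -1)), -1) = Pow(Mul(Add(15369, 8294), Pow(Add(4006, 5275), -1)), -1) = Pow(Mul(23663, Pow(9281, -1)), -1) = Pow(Mul(23663, Rational(1, 9281)), -1) = Pow(Rational(23663, 9281), -1) = Rational(9281, 23663)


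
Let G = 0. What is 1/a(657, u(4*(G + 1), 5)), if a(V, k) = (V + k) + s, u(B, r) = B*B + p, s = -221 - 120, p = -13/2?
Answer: 2/651 ≈ 0.0030722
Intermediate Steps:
p = -13/2 (p = -13*½ = -13/2 ≈ -6.5000)
s = -341
u(B, r) = -13/2 + B² (u(B, r) = B*B - 13/2 = B² - 13/2 = -13/2 + B²)
a(V, k) = -341 + V + k (a(V, k) = (V + k) - 341 = -341 + V + k)
1/a(657, u(4*(G + 1), 5)) = 1/(-341 + 657 + (-13/2 + (4*(0 + 1))²)) = 1/(-341 + 657 + (-13/2 + (4*1)²)) = 1/(-341 + 657 + (-13/2 + 4²)) = 1/(-341 + 657 + (-13/2 + 16)) = 1/(-341 + 657 + 19/2) = 1/(651/2) = 2/651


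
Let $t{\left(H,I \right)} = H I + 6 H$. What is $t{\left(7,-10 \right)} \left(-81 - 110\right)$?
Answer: $5348$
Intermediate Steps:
$t{\left(H,I \right)} = 6 H + H I$
$t{\left(7,-10 \right)} \left(-81 - 110\right) = 7 \left(6 - 10\right) \left(-81 - 110\right) = 7 \left(-4\right) \left(-191\right) = \left(-28\right) \left(-191\right) = 5348$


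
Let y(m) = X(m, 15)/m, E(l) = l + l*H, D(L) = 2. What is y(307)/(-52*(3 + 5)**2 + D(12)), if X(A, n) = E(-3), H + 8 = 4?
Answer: -9/1021082 ≈ -8.8142e-6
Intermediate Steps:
H = -4 (H = -8 + 4 = -4)
E(l) = -3*l (E(l) = l + l*(-4) = l - 4*l = -3*l)
X(A, n) = 9 (X(A, n) = -3*(-3) = 9)
y(m) = 9/m
y(307)/(-52*(3 + 5)**2 + D(12)) = (9/307)/(-52*(3 + 5)**2 + 2) = (9*(1/307))/(-52*8**2 + 2) = 9/(307*(-52*64 + 2)) = 9/(307*(-3328 + 2)) = (9/307)/(-3326) = (9/307)*(-1/3326) = -9/1021082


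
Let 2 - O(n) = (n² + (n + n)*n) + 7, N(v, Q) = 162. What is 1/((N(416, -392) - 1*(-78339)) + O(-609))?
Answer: -1/1034147 ≈ -9.6698e-7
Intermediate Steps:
O(n) = -5 - 3*n² (O(n) = 2 - ((n² + (n + n)*n) + 7) = 2 - ((n² + (2*n)*n) + 7) = 2 - ((n² + 2*n²) + 7) = 2 - (3*n² + 7) = 2 - (7 + 3*n²) = 2 + (-7 - 3*n²) = -5 - 3*n²)
1/((N(416, -392) - 1*(-78339)) + O(-609)) = 1/((162 - 1*(-78339)) + (-5 - 3*(-609)²)) = 1/((162 + 78339) + (-5 - 3*370881)) = 1/(78501 + (-5 - 1112643)) = 1/(78501 - 1112648) = 1/(-1034147) = -1/1034147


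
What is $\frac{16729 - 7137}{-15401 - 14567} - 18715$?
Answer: $- \frac{70107589}{3746} \approx -18715.0$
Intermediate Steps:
$\frac{16729 - 7137}{-15401 - 14567} - 18715 = \frac{9592}{-15401 - 14567} - 18715 = \frac{9592}{-29968} - 18715 = 9592 \left(- \frac{1}{29968}\right) - 18715 = - \frac{1199}{3746} - 18715 = - \frac{70107589}{3746}$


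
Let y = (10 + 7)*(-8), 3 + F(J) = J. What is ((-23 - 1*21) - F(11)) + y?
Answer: -188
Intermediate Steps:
F(J) = -3 + J
y = -136 (y = 17*(-8) = -136)
((-23 - 1*21) - F(11)) + y = ((-23 - 1*21) - (-3 + 11)) - 136 = ((-23 - 21) - 1*8) - 136 = (-44 - 8) - 136 = -52 - 136 = -188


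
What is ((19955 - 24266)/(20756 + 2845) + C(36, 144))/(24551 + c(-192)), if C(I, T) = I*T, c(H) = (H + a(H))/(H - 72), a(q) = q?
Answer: 6695403/31711877 ≈ 0.21113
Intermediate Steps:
c(H) = 2*H/(-72 + H) (c(H) = (H + H)/(H - 72) = (2*H)/(-72 + H) = 2*H/(-72 + H))
((19955 - 24266)/(20756 + 2845) + C(36, 144))/(24551 + c(-192)) = ((19955 - 24266)/(20756 + 2845) + 36*144)/(24551 + 2*(-192)/(-72 - 192)) = (-4311/23601 + 5184)/(24551 + 2*(-192)/(-264)) = (-4311*1/23601 + 5184)/(24551 + 2*(-192)*(-1/264)) = (-1437/7867 + 5184)/(24551 + 16/11) = 40781091/(7867*(270077/11)) = (40781091/7867)*(11/270077) = 6695403/31711877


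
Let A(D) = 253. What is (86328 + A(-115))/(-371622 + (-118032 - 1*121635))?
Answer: -86581/611289 ≈ -0.14164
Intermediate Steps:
(86328 + A(-115))/(-371622 + (-118032 - 1*121635)) = (86328 + 253)/(-371622 + (-118032 - 1*121635)) = 86581/(-371622 + (-118032 - 121635)) = 86581/(-371622 - 239667) = 86581/(-611289) = 86581*(-1/611289) = -86581/611289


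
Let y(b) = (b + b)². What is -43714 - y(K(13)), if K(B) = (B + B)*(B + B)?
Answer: -1871618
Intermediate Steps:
K(B) = 4*B² (K(B) = (2*B)*(2*B) = 4*B²)
y(b) = 4*b² (y(b) = (2*b)² = 4*b²)
-43714 - y(K(13)) = -43714 - 4*(4*13²)² = -43714 - 4*(4*169)² = -43714 - 4*676² = -43714 - 4*456976 = -43714 - 1*1827904 = -43714 - 1827904 = -1871618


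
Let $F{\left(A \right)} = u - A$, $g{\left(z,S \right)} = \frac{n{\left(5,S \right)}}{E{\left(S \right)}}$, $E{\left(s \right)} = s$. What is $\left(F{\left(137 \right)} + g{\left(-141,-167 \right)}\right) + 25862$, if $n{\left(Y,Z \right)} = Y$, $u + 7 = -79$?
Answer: $\frac{4281708}{167} \approx 25639.0$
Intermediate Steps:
$u = -86$ ($u = -7 - 79 = -86$)
$g{\left(z,S \right)} = \frac{5}{S}$
$F{\left(A \right)} = -86 - A$
$\left(F{\left(137 \right)} + g{\left(-141,-167 \right)}\right) + 25862 = \left(\left(-86 - 137\right) + \frac{5}{-167}\right) + 25862 = \left(\left(-86 - 137\right) + 5 \left(- \frac{1}{167}\right)\right) + 25862 = \left(-223 - \frac{5}{167}\right) + 25862 = - \frac{37246}{167} + 25862 = \frac{4281708}{167}$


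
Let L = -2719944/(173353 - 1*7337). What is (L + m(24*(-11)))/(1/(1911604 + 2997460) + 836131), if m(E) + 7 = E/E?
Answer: -19002373111/709825720936846 ≈ -2.6770e-5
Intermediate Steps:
m(E) = -6 (m(E) = -7 + E/E = -7 + 1 = -6)
L = -339993/20752 (L = -2719944/(173353 - 7337) = -2719944/166016 = -2719944*1/166016 = -339993/20752 ≈ -16.384)
(L + m(24*(-11)))/(1/(1911604 + 2997460) + 836131) = (-339993/20752 - 6)/(1/(1911604 + 2997460) + 836131) = -464505/(20752*(1/4909064 + 836131)) = -464505/(20752*4104620591385/4909064) = -464505/20752*4909064/4104620591385 = -19002373111/709825720936846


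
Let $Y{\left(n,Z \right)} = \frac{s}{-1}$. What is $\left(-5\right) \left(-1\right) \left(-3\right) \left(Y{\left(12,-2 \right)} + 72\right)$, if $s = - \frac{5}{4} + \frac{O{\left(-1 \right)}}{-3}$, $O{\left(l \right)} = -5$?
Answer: $- \frac{4295}{4} \approx -1073.8$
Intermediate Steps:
$s = \frac{5}{12}$ ($s = - \frac{5}{4} - \frac{5}{-3} = \left(-5\right) \frac{1}{4} - - \frac{5}{3} = - \frac{5}{4} + \frac{5}{3} = \frac{5}{12} \approx 0.41667$)
$Y{\left(n,Z \right)} = - \frac{5}{12}$ ($Y{\left(n,Z \right)} = \frac{5}{12 \left(-1\right)} = \frac{5}{12} \left(-1\right) = - \frac{5}{12}$)
$\left(-5\right) \left(-1\right) \left(-3\right) \left(Y{\left(12,-2 \right)} + 72\right) = \left(-5\right) \left(-1\right) \left(-3\right) \left(- \frac{5}{12} + 72\right) = 5 \left(-3\right) \frac{859}{12} = \left(-15\right) \frac{859}{12} = - \frac{4295}{4}$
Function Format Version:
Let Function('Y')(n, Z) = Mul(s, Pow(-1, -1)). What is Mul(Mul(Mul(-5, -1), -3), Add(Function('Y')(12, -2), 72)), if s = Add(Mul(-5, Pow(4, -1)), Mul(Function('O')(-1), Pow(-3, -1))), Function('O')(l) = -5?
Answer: Rational(-4295, 4) ≈ -1073.8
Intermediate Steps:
s = Rational(5, 12) (s = Add(Mul(-5, Pow(4, -1)), Mul(-5, Pow(-3, -1))) = Add(Mul(-5, Rational(1, 4)), Mul(-5, Rational(-1, 3))) = Add(Rational(-5, 4), Rational(5, 3)) = Rational(5, 12) ≈ 0.41667)
Function('Y')(n, Z) = Rational(-5, 12) (Function('Y')(n, Z) = Mul(Rational(5, 12), Pow(-1, -1)) = Mul(Rational(5, 12), -1) = Rational(-5, 12))
Mul(Mul(Mul(-5, -1), -3), Add(Function('Y')(12, -2), 72)) = Mul(Mul(Mul(-5, -1), -3), Add(Rational(-5, 12), 72)) = Mul(Mul(5, -3), Rational(859, 12)) = Mul(-15, Rational(859, 12)) = Rational(-4295, 4)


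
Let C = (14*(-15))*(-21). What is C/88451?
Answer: 4410/88451 ≈ 0.049858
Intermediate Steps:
C = 4410 (C = -210*(-21) = 4410)
C/88451 = 4410/88451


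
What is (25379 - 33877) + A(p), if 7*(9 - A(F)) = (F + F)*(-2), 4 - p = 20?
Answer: -59487/7 ≈ -8498.1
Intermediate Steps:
p = -16 (p = 4 - 1*20 = 4 - 20 = -16)
A(F) = 9 + 4*F/7 (A(F) = 9 - (F + F)*(-2)/7 = 9 - 2*F*(-2)/7 = 9 - (-4)*F/7 = 9 + 4*F/7)
(25379 - 33877) + A(p) = (25379 - 33877) + (9 + (4/7)*(-16)) = -8498 + (9 - 64/7) = -8498 - 1/7 = -59487/7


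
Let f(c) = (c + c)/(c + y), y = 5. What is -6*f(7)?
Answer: -7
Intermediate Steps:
f(c) = 2*c/(5 + c) (f(c) = (c + c)/(c + 5) = (2*c)/(5 + c) = 2*c/(5 + c))
-6*f(7) = -12*7/(5 + 7) = -12*7/12 = -6*7/6 = -7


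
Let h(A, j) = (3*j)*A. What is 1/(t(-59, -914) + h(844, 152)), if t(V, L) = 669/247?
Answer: 247/95062077 ≈ 2.5983e-6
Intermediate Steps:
h(A, j) = 3*A*j
t(V, L) = 669/247 (t(V, L) = 669*(1/247) = 669/247)
1/(t(-59, -914) + h(844, 152)) = 1/(669/247 + 3*844*152) = 1/(669/247 + 384864) = 1/(95062077/247) = 247/95062077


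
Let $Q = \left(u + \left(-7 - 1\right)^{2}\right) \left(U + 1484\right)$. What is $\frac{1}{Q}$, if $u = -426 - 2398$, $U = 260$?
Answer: $- \frac{1}{4813440} \approx -2.0775 \cdot 10^{-7}$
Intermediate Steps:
$u = -2824$ ($u = -426 - 2398 = -2824$)
$Q = -4813440$ ($Q = \left(-2824 + \left(-7 - 1\right)^{2}\right) \left(260 + 1484\right) = \left(-2824 + \left(-8\right)^{2}\right) 1744 = \left(-2824 + 64\right) 1744 = \left(-2760\right) 1744 = -4813440$)
$\frac{1}{Q} = \frac{1}{-4813440} = - \frac{1}{4813440}$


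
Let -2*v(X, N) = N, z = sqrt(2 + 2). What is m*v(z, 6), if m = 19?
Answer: -57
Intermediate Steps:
z = 2 (z = sqrt(4) = 2)
v(X, N) = -N/2
m*v(z, 6) = 19*(-1/2*6) = 19*(-3) = -57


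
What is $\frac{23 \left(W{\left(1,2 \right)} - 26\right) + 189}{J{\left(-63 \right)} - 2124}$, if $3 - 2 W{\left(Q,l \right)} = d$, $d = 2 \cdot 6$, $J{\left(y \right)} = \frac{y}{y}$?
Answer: $\frac{1025}{4246} \approx 0.2414$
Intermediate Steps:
$J{\left(y \right)} = 1$
$d = 12$
$W{\left(Q,l \right)} = - \frac{9}{2}$ ($W{\left(Q,l \right)} = \frac{3}{2} - 6 = - \frac{9}{2}$)
$\frac{23 \left(W{\left(1,2 \right)} - 26\right) + 189}{J{\left(-63 \right)} - 2124} = \frac{23 \left(- \frac{9}{2} - 26\right) + 189}{1 - 2124} = \frac{23 \left(- \frac{61}{2}\right) + 189}{-2123} = \left(- \frac{1403}{2} + 189\right) \left(- \frac{1}{2123}\right) = \left(- \frac{1025}{2}\right) \left(- \frac{1}{2123}\right) = \frac{1025}{4246}$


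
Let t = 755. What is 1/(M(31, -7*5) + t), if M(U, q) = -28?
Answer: 1/727 ≈ 0.0013755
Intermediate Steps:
1/(M(31, -7*5) + t) = 1/(-28 + 755) = 1/727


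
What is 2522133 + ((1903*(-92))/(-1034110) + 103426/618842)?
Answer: 5240392843198264/2077762015 ≈ 2.5221e+6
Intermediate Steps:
2522133 + ((1903*(-92))/(-1034110) + 103426/618842) = 2522133 + (-175076*(-1/1034110) + 103426*(1/618842)) = 2522133 + (7958/47005 + 51713/309421) = 2522133 + 699020269/2077762015 = 5240392843198264/2077762015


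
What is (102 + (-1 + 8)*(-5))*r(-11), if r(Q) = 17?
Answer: 1139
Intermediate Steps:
(102 + (-1 + 8)*(-5))*r(-11) = (102 + (-1 + 8)*(-5))*17 = (102 + 7*(-5))*17 = (102 - 35)*17 = 67*17 = 1139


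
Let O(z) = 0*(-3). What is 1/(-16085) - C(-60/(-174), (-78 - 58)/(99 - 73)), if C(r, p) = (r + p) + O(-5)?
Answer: 29628193/6064045 ≈ 4.8859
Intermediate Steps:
O(z) = 0
C(r, p) = p + r (C(r, p) = (r + p) + 0 = (p + r) + 0 = p + r)
1/(-16085) - C(-60/(-174), (-78 - 58)/(99 - 73)) = 1/(-16085) - ((-78 - 58)/(99 - 73) - 60/(-174)) = -1/16085 - (-136/26 - 60*(-1/174)) = -1/16085 - (-136*1/26 + 10/29) = -1/16085 - (-68/13 + 10/29) = -1/16085 - 1*(-1842/377) = -1/16085 + 1842/377 = 29628193/6064045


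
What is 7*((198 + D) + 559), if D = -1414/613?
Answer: 3238389/613 ≈ 5282.9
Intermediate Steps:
D = -1414/613 (D = -1414*1/613 = -1414/613 ≈ -2.3067)
7*((198 + D) + 559) = 7*((198 - 1414/613) + 559) = 7*(119960/613 + 559) = 7*(462627/613) = 3238389/613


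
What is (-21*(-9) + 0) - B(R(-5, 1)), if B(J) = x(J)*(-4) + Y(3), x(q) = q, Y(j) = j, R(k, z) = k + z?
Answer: 170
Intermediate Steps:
B(J) = 3 - 4*J (B(J) = J*(-4) + 3 = -4*J + 3 = 3 - 4*J)
(-21*(-9) + 0) - B(R(-5, 1)) = (-21*(-9) + 0) - (3 - 4*(-5 + 1)) = (189 + 0) - (3 - 4*(-4)) = 189 - (3 + 16) = 189 - 1*19 = 189 - 19 = 170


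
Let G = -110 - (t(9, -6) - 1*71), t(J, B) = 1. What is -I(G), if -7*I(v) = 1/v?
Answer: -1/280 ≈ -0.0035714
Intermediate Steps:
G = -40 (G = -110 - (1 - 1*71) = -110 - (1 - 71) = -110 - 1*(-70) = -110 + 70 = -40)
I(v) = -1/(7*v)
-I(G) = -(-1)/(7*(-40)) = -(-1)*(-1)/(7*40) = -1*1/280 = -1/280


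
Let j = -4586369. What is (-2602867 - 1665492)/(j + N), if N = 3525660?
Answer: 4268359/1060709 ≈ 4.0241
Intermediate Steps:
(-2602867 - 1665492)/(j + N) = (-2602867 - 1665492)/(-4586369 + 3525660) = -4268359/(-1060709) = -4268359*(-1/1060709) = 4268359/1060709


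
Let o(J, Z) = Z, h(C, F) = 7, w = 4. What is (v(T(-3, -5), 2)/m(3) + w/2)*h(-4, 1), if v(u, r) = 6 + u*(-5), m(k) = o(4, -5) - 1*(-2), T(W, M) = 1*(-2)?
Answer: -70/3 ≈ -23.333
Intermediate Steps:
T(W, M) = -2
m(k) = -3 (m(k) = -5 - 1*(-2) = -5 + 2 = -3)
v(u, r) = 6 - 5*u
(v(T(-3, -5), 2)/m(3) + w/2)*h(-4, 1) = ((6 - 5*(-2))/(-3) + 4/2)*7 = ((6 + 10)*(-⅓) + 4*(½))*7 = (16*(-⅓) + 2)*7 = (-16/3 + 2)*7 = -10/3*7 = -70/3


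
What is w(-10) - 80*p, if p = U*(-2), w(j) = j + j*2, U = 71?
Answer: 11330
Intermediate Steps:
w(j) = 3*j (w(j) = j + 2*j = 3*j)
p = -142 (p = 71*(-2) = -142)
w(-10) - 80*p = 3*(-10) - 80*(-142) = -30 + 11360 = 11330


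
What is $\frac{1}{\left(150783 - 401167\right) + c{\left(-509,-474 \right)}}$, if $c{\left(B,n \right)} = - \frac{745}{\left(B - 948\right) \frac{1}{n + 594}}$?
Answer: $- \frac{1457}{364720088} \approx -3.9948 \cdot 10^{-6}$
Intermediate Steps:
$c{\left(B,n \right)} = - \frac{745 \left(594 + n\right)}{-948 + B}$ ($c{\left(B,n \right)} = - \frac{745}{\left(-948 + B\right) \frac{1}{594 + n}} = - \frac{745}{\frac{1}{594 + n} \left(-948 + B\right)} = - 745 \frac{594 + n}{-948 + B} = - \frac{745 \left(594 + n\right)}{-948 + B}$)
$\frac{1}{\left(150783 - 401167\right) + c{\left(-509,-474 \right)}} = \frac{1}{\left(150783 - 401167\right) + \frac{745 \left(-594 - -474\right)}{-948 - 509}} = \frac{1}{\left(150783 - 401167\right) + \frac{745 \left(-594 + 474\right)}{-1457}} = \frac{1}{-250384 + 745 \left(- \frac{1}{1457}\right) \left(-120\right)} = \frac{1}{-250384 + \frac{89400}{1457}} = \frac{1}{- \frac{364720088}{1457}} = - \frac{1457}{364720088}$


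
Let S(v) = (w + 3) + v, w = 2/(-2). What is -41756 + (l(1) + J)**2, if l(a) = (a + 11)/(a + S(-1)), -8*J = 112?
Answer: -41692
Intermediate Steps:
w = -1 (w = 2*(-1/2) = -1)
J = -14 (J = -1/8*112 = -14)
S(v) = 2 + v (S(v) = (-1 + 3) + v = 2 + v)
l(a) = (11 + a)/(1 + a) (l(a) = (a + 11)/(a + (2 - 1)) = (11 + a)/(a + 1) = (11 + a)/(1 + a))
-41756 + (l(1) + J)**2 = -41756 + ((11 + 1)/(1 + 1) - 14)**2 = -41756 + (12/2 - 14)**2 = -41756 + ((1/2)*12 - 14)**2 = -41756 + (6 - 14)**2 = -41756 + (-8)**2 = -41756 + 64 = -41692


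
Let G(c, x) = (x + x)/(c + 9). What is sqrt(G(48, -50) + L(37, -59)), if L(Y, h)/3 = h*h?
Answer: sqrt(33923607)/57 ≈ 102.18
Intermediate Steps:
L(Y, h) = 3*h**2 (L(Y, h) = 3*(h*h) = 3*h**2)
G(c, x) = 2*x/(9 + c) (G(c, x) = (2*x)/(9 + c) = 2*x/(9 + c))
sqrt(G(48, -50) + L(37, -59)) = sqrt(2*(-50)/(9 + 48) + 3*(-59)**2) = sqrt(2*(-50)/57 + 3*3481) = sqrt(2*(-50)*(1/57) + 10443) = sqrt(-100/57 + 10443) = sqrt(595151/57) = sqrt(33923607)/57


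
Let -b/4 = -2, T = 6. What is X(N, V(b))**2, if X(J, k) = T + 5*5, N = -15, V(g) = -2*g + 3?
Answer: 961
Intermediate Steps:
b = 8 (b = -4*(-2) = 8)
V(g) = 3 - 2*g
X(J, k) = 31 (X(J, k) = 6 + 5*5 = 6 + 25 = 31)
X(N, V(b))**2 = 31**2 = 961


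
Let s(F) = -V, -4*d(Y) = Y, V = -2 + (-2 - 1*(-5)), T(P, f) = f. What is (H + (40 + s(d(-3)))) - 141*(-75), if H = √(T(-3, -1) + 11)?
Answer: 10614 + √10 ≈ 10617.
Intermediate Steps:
V = 1 (V = -2 + (-2 + 5) = -2 + 3 = 1)
d(Y) = -Y/4
s(F) = -1 (s(F) = -1*1 = -1)
H = √10 (H = √(-1 + 11) = √10 ≈ 3.1623)
(H + (40 + s(d(-3)))) - 141*(-75) = (√10 + (40 - 1)) - 141*(-75) = (√10 + 39) + 10575 = (39 + √10) + 10575 = 10614 + √10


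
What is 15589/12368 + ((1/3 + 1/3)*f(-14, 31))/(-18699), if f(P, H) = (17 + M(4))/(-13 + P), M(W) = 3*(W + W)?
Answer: 23612409767/18732807792 ≈ 1.2605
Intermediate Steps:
M(W) = 6*W (M(W) = 3*(2*W) = 6*W)
f(P, H) = 41/(-13 + P) (f(P, H) = (17 + 6*4)/(-13 + P) = (17 + 24)/(-13 + P) = 41/(-13 + P))
15589/12368 + ((1/3 + 1/3)*f(-14, 31))/(-18699) = 15589/12368 + ((1/3 + 1/3)*(41/(-13 - 14)))/(-18699) = 15589*(1/12368) + ((1*(⅓) + 1*(⅓))*(41/(-27)))*(-1/18699) = 15589/12368 + ((⅓ + ⅓)*(41*(-1/27)))*(-1/18699) = 15589/12368 + ((⅔)*(-41/27))*(-1/18699) = 15589/12368 - 82/81*(-1/18699) = 15589/12368 + 82/1514619 = 23612409767/18732807792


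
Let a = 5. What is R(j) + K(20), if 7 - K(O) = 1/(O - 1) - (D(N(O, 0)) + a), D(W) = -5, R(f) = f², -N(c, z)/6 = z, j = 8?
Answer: 1348/19 ≈ 70.947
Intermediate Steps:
N(c, z) = -6*z
K(O) = 7 - 1/(-1 + O) (K(O) = 7 - (1/(O - 1) - (-5 + 5)) = 7 - (1/(-1 + O) - 1*0) = 7 - (1/(-1 + O) + 0) = 7 - 1/(-1 + O))
R(j) + K(20) = 8² + (-8 + 7*20)/(-1 + 20) = 64 + (-8 + 140)/19 = 64 + (1/19)*132 = 64 + 132/19 = 1348/19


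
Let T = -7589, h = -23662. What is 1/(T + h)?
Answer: -1/31251 ≈ -3.1999e-5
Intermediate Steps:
1/(T + h) = 1/(-7589 - 23662) = 1/(-31251) = -1/31251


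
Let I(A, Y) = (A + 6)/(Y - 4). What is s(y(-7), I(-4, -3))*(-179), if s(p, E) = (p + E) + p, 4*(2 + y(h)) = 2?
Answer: 4117/7 ≈ 588.14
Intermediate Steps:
y(h) = -3/2 (y(h) = -2 + (1/4)*2 = -2 + 1/2 = -3/2)
I(A, Y) = (6 + A)/(-4 + Y)
s(p, E) = E + 2*p (s(p, E) = (E + p) + p = E + 2*p)
s(y(-7), I(-4, -3))*(-179) = ((6 - 4)/(-4 - 3) + 2*(-3/2))*(-179) = (2/(-7) - 3)*(-179) = (-1/7*2 - 3)*(-179) = (-2/7 - 3)*(-179) = -23/7*(-179) = 4117/7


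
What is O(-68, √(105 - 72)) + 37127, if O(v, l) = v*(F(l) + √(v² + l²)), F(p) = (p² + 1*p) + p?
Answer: 34883 - 136*√33 - 68*√4657 ≈ 29461.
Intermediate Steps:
F(p) = p² + 2*p (F(p) = (p² + p) + p = (p + p²) + p = p² + 2*p)
O(v, l) = v*(√(l² + v²) + l*(2 + l)) (O(v, l) = v*(l*(2 + l) + √(v² + l²)) = v*(l*(2 + l) + √(l² + v²)) = v*(√(l² + v²) + l*(2 + l)))
O(-68, √(105 - 72)) + 37127 = -68*(√((√(105 - 72))² + (-68)²) + √(105 - 72)*(2 + √(105 - 72))) + 37127 = -68*(√((√33)² + 4624) + √33*(2 + √33)) + 37127 = -68*(√(33 + 4624) + √33*(2 + √33)) + 37127 = -68*(√4657 + √33*(2 + √33)) + 37127 = (-68*√4657 - 68*√33*(2 + √33)) + 37127 = 37127 - 68*√4657 - 68*√33*(2 + √33)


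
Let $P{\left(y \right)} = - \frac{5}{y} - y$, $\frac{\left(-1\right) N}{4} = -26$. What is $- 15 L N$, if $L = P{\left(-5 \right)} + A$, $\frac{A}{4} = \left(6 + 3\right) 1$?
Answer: $-65520$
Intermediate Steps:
$N = 104$ ($N = \left(-4\right) \left(-26\right) = 104$)
$P{\left(y \right)} = - y - \frac{5}{y}$
$A = 36$ ($A = 4 \left(6 + 3\right) 1 = 4 \cdot 9 \cdot 1 = 4 \cdot 9 = 36$)
$L = 42$ ($L = \left(\left(-1\right) \left(-5\right) - \frac{5}{-5}\right) + 36 = \left(5 - -1\right) + 36 = \left(5 + 1\right) + 36 = 6 + 36 = 42$)
$- 15 L N = \left(-15\right) 42 \cdot 104 = \left(-630\right) 104 = -65520$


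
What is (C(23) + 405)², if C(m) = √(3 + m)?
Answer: (405 + √26)² ≈ 1.6818e+5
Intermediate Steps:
(C(23) + 405)² = (√(3 + 23) + 405)² = (√26 + 405)² = (405 + √26)²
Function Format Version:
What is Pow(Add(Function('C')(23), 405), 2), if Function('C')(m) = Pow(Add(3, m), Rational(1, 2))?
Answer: Pow(Add(405, Pow(26, Rational(1, 2))), 2) ≈ 1.6818e+5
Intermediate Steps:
Pow(Add(Function('C')(23), 405), 2) = Pow(Add(Pow(Add(3, 23), Rational(1, 2)), 405), 2) = Pow(Add(Pow(26, Rational(1, 2)), 405), 2) = Pow(Add(405, Pow(26, Rational(1, 2))), 2)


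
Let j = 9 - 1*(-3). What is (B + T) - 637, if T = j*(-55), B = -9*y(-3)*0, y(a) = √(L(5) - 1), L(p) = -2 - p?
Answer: -1297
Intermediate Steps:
y(a) = 2*I*√2 (y(a) = √((-2 - 1*5) - 1) = √((-2 - 5) - 1) = √(-7 - 1) = √(-8) = 2*I*√2)
B = 0 (B = -18*I*√2*0 = 0)
j = 12 (j = 9 + 3 = 12)
T = -660 (T = 12*(-55) = -660)
(B + T) - 637 = (0 - 660) - 637 = -660 - 637 = -1297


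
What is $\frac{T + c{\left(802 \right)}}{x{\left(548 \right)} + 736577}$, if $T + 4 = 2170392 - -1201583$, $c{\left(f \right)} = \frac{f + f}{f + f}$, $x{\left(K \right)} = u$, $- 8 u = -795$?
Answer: $\frac{26975776}{5893411} \approx 4.5773$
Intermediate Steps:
$u = \frac{795}{8}$ ($u = \left(- \frac{1}{8}\right) \left(-795\right) = \frac{795}{8} \approx 99.375$)
$x{\left(K \right)} = \frac{795}{8}$
$c{\left(f \right)} = 1$ ($c{\left(f \right)} = \frac{2 f}{2 f} = 2 f \frac{1}{2 f} = 1$)
$T = 3371971$ ($T = -4 + \left(2170392 - -1201583\right) = -4 + \left(2170392 + 1201583\right) = -4 + 3371975 = 3371971$)
$\frac{T + c{\left(802 \right)}}{x{\left(548 \right)} + 736577} = \frac{3371971 + 1}{\frac{795}{8} + 736577} = \frac{3371972}{\frac{5893411}{8}} = 3371972 \cdot \frac{8}{5893411} = \frac{26975776}{5893411}$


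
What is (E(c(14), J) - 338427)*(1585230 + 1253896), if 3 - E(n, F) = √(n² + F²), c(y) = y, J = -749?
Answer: -960828377424 - 19873882*√11453 ≈ -9.6296e+11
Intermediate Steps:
E(n, F) = 3 - √(F² + n²) (E(n, F) = 3 - √(n² + F²) = 3 - √(F² + n²))
(E(c(14), J) - 338427)*(1585230 + 1253896) = ((3 - √((-749)² + 14²)) - 338427)*(1585230 + 1253896) = ((3 - √(561001 + 196)) - 338427)*2839126 = ((3 - √561197) - 338427)*2839126 = ((3 - 7*√11453) - 338427)*2839126 = (-338424 - 7*√11453)*2839126 = -960828377424 - 19873882*√11453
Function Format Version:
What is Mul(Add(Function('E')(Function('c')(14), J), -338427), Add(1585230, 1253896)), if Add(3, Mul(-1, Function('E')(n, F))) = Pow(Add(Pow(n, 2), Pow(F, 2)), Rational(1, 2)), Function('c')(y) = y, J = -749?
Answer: Add(-960828377424, Mul(-19873882, Pow(11453, Rational(1, 2)))) ≈ -9.6296e+11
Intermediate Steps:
Function('E')(n, F) = Add(3, Mul(-1, Pow(Add(Pow(F, 2), Pow(n, 2)), Rational(1, 2)))) (Function('E')(n, F) = Add(3, Mul(-1, Pow(Add(Pow(n, 2), Pow(F, 2)), Rational(1, 2)))) = Add(3, Mul(-1, Pow(Add(Pow(F, 2), Pow(n, 2)), Rational(1, 2)))))
Mul(Add(Function('E')(Function('c')(14), J), -338427), Add(1585230, 1253896)) = Mul(Add(Add(3, Mul(-1, Pow(Add(Pow(-749, 2), Pow(14, 2)), Rational(1, 2)))), -338427), Add(1585230, 1253896)) = Mul(Add(Add(3, Mul(-1, Pow(Add(561001, 196), Rational(1, 2)))), -338427), 2839126) = Mul(Add(Add(3, Mul(-1, Pow(561197, Rational(1, 2)))), -338427), 2839126) = Mul(Add(Add(3, Mul(-1, Mul(7, Pow(11453, Rational(1, 2))))), -338427), 2839126) = Mul(Add(Add(3, Mul(-7, Pow(11453, Rational(1, 2)))), -338427), 2839126) = Mul(Add(-338424, Mul(-7, Pow(11453, Rational(1, 2)))), 2839126) = Add(-960828377424, Mul(-19873882, Pow(11453, Rational(1, 2))))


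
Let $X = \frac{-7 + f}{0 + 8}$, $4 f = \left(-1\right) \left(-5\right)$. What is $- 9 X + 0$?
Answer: $\frac{207}{32} \approx 6.4688$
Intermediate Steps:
$f = \frac{5}{4}$ ($f = \frac{\left(-1\right) \left(-5\right)}{4} = \frac{1}{4} \cdot 5 = \frac{5}{4} \approx 1.25$)
$X = - \frac{23}{32}$ ($X = \frac{-7 + \frac{5}{4}}{0 + 8} = - \frac{23}{4 \cdot 8} = \left(- \frac{23}{4}\right) \frac{1}{8} = - \frac{23}{32} \approx -0.71875$)
$- 9 X + 0 = \left(-9\right) \left(- \frac{23}{32}\right) + 0 = \frac{207}{32} + 0 = \frac{207}{32}$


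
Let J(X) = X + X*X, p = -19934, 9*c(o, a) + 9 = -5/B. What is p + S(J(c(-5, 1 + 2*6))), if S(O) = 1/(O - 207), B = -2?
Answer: -1338229546/67133 ≈ -19934.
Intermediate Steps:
c(o, a) = -13/18 (c(o, a) = -1 + (-5/(-2))/9 = -1 + (-5*(-½))/9 = -1 + (⅑)*(5/2) = -1 + 5/18 = -13/18)
J(X) = X + X²
S(O) = 1/(-207 + O)
p + S(J(c(-5, 1 + 2*6))) = -19934 + 1/(-207 - 13*(1 - 13/18)/18) = -19934 + 1/(-207 - 13/18*5/18) = -19934 + 1/(-207 - 65/324) = -19934 + 1/(-67133/324) = -19934 - 324/67133 = -1338229546/67133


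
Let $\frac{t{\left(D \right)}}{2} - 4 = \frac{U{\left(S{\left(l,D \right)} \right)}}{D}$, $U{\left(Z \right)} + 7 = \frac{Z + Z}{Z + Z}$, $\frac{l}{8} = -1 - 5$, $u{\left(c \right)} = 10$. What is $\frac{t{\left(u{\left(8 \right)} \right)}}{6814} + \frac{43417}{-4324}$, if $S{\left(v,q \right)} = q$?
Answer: $- \frac{739535087}{73659340} \approx -10.04$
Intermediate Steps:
$l = -48$ ($l = 8 \left(-1 - 5\right) = 8 \left(-6\right) = -48$)
$U{\left(Z \right)} = -6$ ($U{\left(Z \right)} = -7 + \frac{Z + Z}{Z + Z} = -7 + \frac{2 Z}{2 Z} = -7 + 2 Z \frac{1}{2 Z} = -7 + 1 = -6$)
$t{\left(D \right)} = 8 - \frac{12}{D}$ ($t{\left(D \right)} = 8 + 2 \left(- \frac{6}{D}\right) = 8 - \frac{12}{D}$)
$\frac{t{\left(u{\left(8 \right)} \right)}}{6814} + \frac{43417}{-4324} = \frac{8 - \frac{12}{10}}{6814} + \frac{43417}{-4324} = \left(8 - \frac{6}{5}\right) \frac{1}{6814} + 43417 \left(- \frac{1}{4324}\right) = \left(8 - \frac{6}{5}\right) \frac{1}{6814} - \frac{43417}{4324} = \frac{34}{5} \cdot \frac{1}{6814} - \frac{43417}{4324} = \frac{17}{17035} - \frac{43417}{4324} = - \frac{739535087}{73659340}$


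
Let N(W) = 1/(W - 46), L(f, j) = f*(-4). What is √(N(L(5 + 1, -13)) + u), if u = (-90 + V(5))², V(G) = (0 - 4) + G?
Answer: √38812830/70 ≈ 89.000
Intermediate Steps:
L(f, j) = -4*f
N(W) = 1/(-46 + W)
V(G) = -4 + G
u = 7921 (u = (-90 + (-4 + 5))² = (-90 + 1)² = (-89)² = 7921)
√(N(L(5 + 1, -13)) + u) = √(1/(-46 - 4*(5 + 1)) + 7921) = √(1/(-46 - 4*6) + 7921) = √(1/(-46 - 24) + 7921) = √(1/(-70) + 7921) = √(-1/70 + 7921) = √(554469/70) = √38812830/70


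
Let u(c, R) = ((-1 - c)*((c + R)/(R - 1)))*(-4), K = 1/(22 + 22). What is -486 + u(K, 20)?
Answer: -4429611/9196 ≈ -481.69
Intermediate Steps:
K = 1/44 ≈ 0.022727
u(c, R) = -4*(-1 - c)*(R + c)/(-1 + R) (u(c, R) = ((-1 - c)*((R + c)/(-1 + R)))*(-4) = ((-1 - c)*(R + c)/(-1 + R))*(-4) = -4*(-1 - c)*(R + c)/(-1 + R))
-486 + u(K, 20) = -486 + 4*(20 + 1/44 + (1/44)**2 + 20*(1/44))/(-1 + 20) = -486 + 4*(20 + 1/44 + 1/1936 + 5/11)/19 = -486 + 4*(1/19)*(39645/1936) = -486 + 39645/9196 = -4429611/9196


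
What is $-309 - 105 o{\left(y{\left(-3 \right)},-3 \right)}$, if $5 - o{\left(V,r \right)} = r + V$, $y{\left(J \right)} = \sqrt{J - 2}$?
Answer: $-1149 + 105 i \sqrt{5} \approx -1149.0 + 234.79 i$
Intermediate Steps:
$y{\left(J \right)} = \sqrt{-2 + J}$
$o{\left(V,r \right)} = 5 - V - r$ ($o{\left(V,r \right)} = 5 - \left(r + V\right) = 5 - \left(V + r\right) = 5 - V - r$)
$-309 - 105 o{\left(y{\left(-3 \right)},-3 \right)} = -309 - 105 \left(5 - \sqrt{-2 - 3} - -3\right) = -309 - 105 \left(5 - \sqrt{-5} + 3\right) = -309 - 105 \left(5 - i \sqrt{5} + 3\right) = -309 - 105 \left(8 - i \sqrt{5}\right) = -309 - \left(840 - 105 i \sqrt{5}\right) = -1149 + 105 i \sqrt{5}$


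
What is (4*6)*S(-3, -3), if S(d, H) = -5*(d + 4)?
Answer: -120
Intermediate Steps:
S(d, H) = -20 - 5*d (S(d, H) = -5*(4 + d) = -20 - 5*d)
(4*6)*S(-3, -3) = (4*6)*(-20 - 5*(-3)) = 24*(-20 + 15) = 24*(-5) = -120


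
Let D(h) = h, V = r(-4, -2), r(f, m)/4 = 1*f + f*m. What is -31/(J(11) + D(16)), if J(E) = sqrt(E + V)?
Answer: -496/229 + 93*sqrt(3)/229 ≈ -1.4625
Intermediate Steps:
r(f, m) = 4*f + 4*f*m (r(f, m) = 4*(1*f + f*m) = 4*(f + f*m) = 4*f + 4*f*m)
V = 16 (V = 4*(-4)*(1 - 2) = 4*(-4)*(-1) = 16)
J(E) = sqrt(16 + E) (J(E) = sqrt(E + 16) = sqrt(16 + E))
-31/(J(11) + D(16)) = -31/(sqrt(16 + 11) + 16) = -31/(sqrt(27) + 16) = -31/(3*sqrt(3) + 16) = -31/(16 + 3*sqrt(3))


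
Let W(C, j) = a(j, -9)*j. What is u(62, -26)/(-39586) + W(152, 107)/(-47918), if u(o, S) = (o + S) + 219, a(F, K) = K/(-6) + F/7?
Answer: -583228615/13278173636 ≈ -0.043924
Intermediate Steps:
a(F, K) = -K/6 + F/7 (a(F, K) = K*(-⅙) + F*(⅐) = -K/6 + F/7)
u(o, S) = 219 + S + o (u(o, S) = (S + o) + 219 = 219 + S + o)
W(C, j) = j*(3/2 + j/7) (W(C, j) = (-⅙*(-9) + j/7)*j = (3/2 + j/7)*j = j*(3/2 + j/7))
u(62, -26)/(-39586) + W(152, 107)/(-47918) = (219 - 26 + 62)/(-39586) + ((1/14)*107*(21 + 2*107))/(-47918) = 255*(-1/39586) + ((1/14)*107*(21 + 214))*(-1/47918) = -255/39586 + ((1/14)*107*235)*(-1/47918) = -255/39586 + (25145/14)*(-1/47918) = -255/39586 - 25145/670852 = -583228615/13278173636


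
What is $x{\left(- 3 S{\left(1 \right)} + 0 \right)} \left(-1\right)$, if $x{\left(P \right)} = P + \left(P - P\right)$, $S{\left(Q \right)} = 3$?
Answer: $9$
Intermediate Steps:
$x{\left(P \right)} = P$ ($x{\left(P \right)} = P + 0 = P$)
$x{\left(- 3 S{\left(1 \right)} + 0 \right)} \left(-1\right) = \left(\left(-3\right) 3 + 0\right) \left(-1\right) = \left(-9 + 0\right) \left(-1\right) = \left(-9\right) \left(-1\right) = 9$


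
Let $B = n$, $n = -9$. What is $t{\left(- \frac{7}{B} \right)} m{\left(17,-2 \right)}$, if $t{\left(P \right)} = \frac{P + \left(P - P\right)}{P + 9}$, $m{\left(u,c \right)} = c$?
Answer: $- \frac{7}{44} \approx -0.15909$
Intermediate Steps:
$B = -9$
$t{\left(P \right)} = \frac{P}{9 + P}$ ($t{\left(P \right)} = \frac{P + 0}{9 + P} = \frac{P}{9 + P}$)
$t{\left(- \frac{7}{B} \right)} m{\left(17,-2 \right)} = \frac{\left(-7\right) \frac{1}{-9}}{9 - \frac{7}{-9}} \left(-2\right) = \frac{\left(-7\right) \left(- \frac{1}{9}\right)}{9 - - \frac{7}{9}} \left(-2\right) = \frac{7}{9 \left(9 + \frac{7}{9}\right)} \left(-2\right) = \frac{7}{9 \cdot \frac{88}{9}} \left(-2\right) = \frac{7}{9} \cdot \frac{9}{88} \left(-2\right) = \frac{7}{88} \left(-2\right) = - \frac{7}{44}$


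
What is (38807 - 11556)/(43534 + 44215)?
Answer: 27251/87749 ≈ 0.31056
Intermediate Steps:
(38807 - 11556)/(43534 + 44215) = 27251/87749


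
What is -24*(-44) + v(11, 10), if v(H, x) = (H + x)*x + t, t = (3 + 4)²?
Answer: 1315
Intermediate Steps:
t = 49 (t = 7² = 49)
v(H, x) = 49 + x*(H + x) (v(H, x) = (H + x)*x + 49 = x*(H + x) + 49 = 49 + x*(H + x))
-24*(-44) + v(11, 10) = -24*(-44) + (49 + 10² + 11*10) = 1056 + (49 + 100 + 110) = 1056 + 259 = 1315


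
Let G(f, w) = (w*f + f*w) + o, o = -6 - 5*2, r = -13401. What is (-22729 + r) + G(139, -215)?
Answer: -95916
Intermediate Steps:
o = -16 (o = -6 - 10 = -16)
G(f, w) = -16 + 2*f*w (G(f, w) = (w*f + f*w) - 16 = (f*w + f*w) - 16 = 2*f*w - 16 = -16 + 2*f*w)
(-22729 + r) + G(139, -215) = (-22729 - 13401) + (-16 + 2*139*(-215)) = -36130 + (-16 - 59770) = -36130 - 59786 = -95916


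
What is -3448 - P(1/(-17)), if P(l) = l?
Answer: -58615/17 ≈ -3447.9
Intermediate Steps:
-3448 - P(1/(-17)) = -3448 - 1/(-17) = -3448 - 1*(-1/17) = -3448 + 1/17 = -58615/17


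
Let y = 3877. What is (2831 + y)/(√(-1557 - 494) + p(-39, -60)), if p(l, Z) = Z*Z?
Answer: 24148800/12962051 - 6708*I*√2051/12962051 ≈ 1.863 - 0.023437*I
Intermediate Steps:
p(l, Z) = Z²
(2831 + y)/(√(-1557 - 494) + p(-39, -60)) = (2831 + 3877)/(√(-1557 - 494) + (-60)²) = 6708/(√(-2051) + 3600) = 6708/(I*√2051 + 3600) = 6708/(3600 + I*√2051)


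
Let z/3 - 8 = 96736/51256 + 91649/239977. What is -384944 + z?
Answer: -591816596412799/1537532639 ≈ -3.8491e+5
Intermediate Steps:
z = 47367774417/1537532639 (z = 24 + 3*(96736/51256 + 91649/239977) = 24 + 3*(96736*(1/51256) + 91649*(1/239977)) = 24 + 3*(12092/6407 + 91649/239977) = 24 + 3*(3488997027/1537532639) = 24 + 10466991081/1537532639 = 47367774417/1537532639 ≈ 30.808)
-384944 + z = -384944 + 47367774417/1537532639 = -591816596412799/1537532639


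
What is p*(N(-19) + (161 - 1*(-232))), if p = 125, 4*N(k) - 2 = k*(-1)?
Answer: 199125/4 ≈ 49781.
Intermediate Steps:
N(k) = ½ - k/4 (N(k) = ½ + (k*(-1))/4 = ½ + (-k)/4 = ½ - k/4)
p*(N(-19) + (161 - 1*(-232))) = 125*((½ - ¼*(-19)) + (161 - 1*(-232))) = 125*((½ + 19/4) + (161 + 232)) = 125*(21/4 + 393) = 125*(1593/4) = 199125/4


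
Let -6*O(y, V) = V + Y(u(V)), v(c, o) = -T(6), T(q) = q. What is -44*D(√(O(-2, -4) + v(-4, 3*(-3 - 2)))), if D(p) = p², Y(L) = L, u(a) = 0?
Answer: 704/3 ≈ 234.67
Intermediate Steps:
v(c, o) = -6 (v(c, o) = -1*6 = -6)
O(y, V) = -V/6 (O(y, V) = -(V + 0)/6 = -V/6)
-44*D(√(O(-2, -4) + v(-4, 3*(-3 - 2)))) = -44*(√(-⅙*(-4) - 6))² = -44*(√(⅔ - 6))² = -44*(√(-16/3))² = -44*(4*I*√3/3)² = -44*(-16/3) = 704/3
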